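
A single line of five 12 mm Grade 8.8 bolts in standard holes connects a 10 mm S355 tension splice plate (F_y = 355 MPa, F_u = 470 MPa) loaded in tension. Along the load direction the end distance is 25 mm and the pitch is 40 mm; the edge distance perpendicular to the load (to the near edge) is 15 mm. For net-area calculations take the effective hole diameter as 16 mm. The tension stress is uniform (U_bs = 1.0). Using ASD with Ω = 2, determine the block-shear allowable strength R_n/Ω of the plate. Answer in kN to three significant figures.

176 kN

Shear plane L_v = 25 + 4·40 = 185 mm; A_gv = 185 × 10 = 1850 mm².
A_nv = (185 − 4.5·16) × 10 = 1130 mm².
A_nt = (15 − 0.5·16) × 10 = 70 mm².
0.6 F_u A_nv = 318.7 kN; 0.6 F_y A_gv = 394.1 kN → shear rupture governs the shear term.
R_n = 318.7 + 1.0 × 470 × 70 / 1000 = 351.6 kN.
Allowable strength R_n/Ω = 351.6 / 2 = 176 kN.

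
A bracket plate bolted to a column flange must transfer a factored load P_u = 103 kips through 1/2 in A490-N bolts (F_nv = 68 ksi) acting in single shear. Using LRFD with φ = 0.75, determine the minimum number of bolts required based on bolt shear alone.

A_b = π·0.5²/4 = 0.1963 in².
Per-bolt design strength φR_n = 0.75 × 68 × 0.1963 × 1 = 10.01 kips.
n ≥ 103 / 10.01 = 10.29 → use 11 bolts.

11 bolts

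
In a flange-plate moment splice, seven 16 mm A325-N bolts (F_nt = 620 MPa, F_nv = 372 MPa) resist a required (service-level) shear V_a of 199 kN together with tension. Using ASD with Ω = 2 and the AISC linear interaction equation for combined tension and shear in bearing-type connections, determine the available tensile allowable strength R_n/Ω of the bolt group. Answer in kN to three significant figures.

A_b = π·16²/4 = 201.1 mm²; f_rv = 199 × 1000 / (7 × 201.1) = 141.4 MPa.
F'_nt = 1.3 F_nt − (Ω F_nt / F_nv) f_rv = 1.3·620 − (2·620/372)·141.4 = 334.7 MPa, capped at F_nt → F'_nt = 334.7 MPa.
R_n = F'_nt · A_b · n = 334.7 × 201.1 × 7 / 1000 = 471.1 kN.
Allowable strength R_n/Ω = 471.1 / 2 = 236 kN.

236 kN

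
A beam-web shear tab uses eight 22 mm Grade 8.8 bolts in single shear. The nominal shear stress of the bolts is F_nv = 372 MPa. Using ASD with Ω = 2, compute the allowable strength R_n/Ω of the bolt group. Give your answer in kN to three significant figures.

566 kN

A_b = π × 22² / 4 = 380.1 mm².
R_n = F_nv · A_b · n · n_s = 372 × 380.1 × 8 × 1 / 1000 = 1131 kN.
Allowable strength R_n/Ω = 1131 / 2 = 566 kN.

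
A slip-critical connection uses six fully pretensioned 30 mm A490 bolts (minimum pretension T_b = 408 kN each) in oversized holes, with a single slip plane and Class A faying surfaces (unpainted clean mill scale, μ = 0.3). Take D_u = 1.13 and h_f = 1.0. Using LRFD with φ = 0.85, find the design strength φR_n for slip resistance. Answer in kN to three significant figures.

705 kN

R_n = μ · D_u · h_f · T_b · n_s · n_b = 0.3 × 1.13 × 1.0 × 408 × 1 × 6 = 829.9 kN.
Design strength φR_n = 0.85 × 829.9 = 705 kN.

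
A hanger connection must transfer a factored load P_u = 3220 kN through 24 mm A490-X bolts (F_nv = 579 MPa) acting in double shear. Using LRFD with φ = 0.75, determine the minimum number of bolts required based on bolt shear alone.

9 bolts

A_b = π·24²/4 = 452.4 mm².
Per-bolt design strength φR_n = 0.75 × 579 × 452.4 × 2 / 1000 = 392.9 kN.
n ≥ 3220 / 392.9 = 8.195 → use 9 bolts.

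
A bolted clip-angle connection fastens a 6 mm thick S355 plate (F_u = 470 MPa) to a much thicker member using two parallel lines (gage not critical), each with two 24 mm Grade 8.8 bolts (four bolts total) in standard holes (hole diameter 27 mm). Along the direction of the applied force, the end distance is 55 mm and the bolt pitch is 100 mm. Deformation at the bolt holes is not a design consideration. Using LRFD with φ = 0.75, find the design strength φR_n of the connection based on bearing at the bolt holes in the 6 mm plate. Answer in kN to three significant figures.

568 kN

Per bolt r_n = 1.5 l_c t F_u ≤ 3.0 d t F_u; upper limit = 3.0 × 24 × 6 × 470 / 1000 = 203 kN.
Edge bolt: l_c = 55 − 27/2 = 41.5 mm → 1.5 × 41.5 × 6 × 470 / 1000 = 175.5 → r_n = 175.5 kN.
Interior bolts: l_c = 100 − 27 = 73 mm → 1.5 × 73 × 6 × 470 / 1000 = 308.8 → r_n = 203 kN.
R_n = 2 × 175.5 + 2 × 203 = 757.2 kN.
Design strength φR_n = 0.75 × 757.2 = 568 kN.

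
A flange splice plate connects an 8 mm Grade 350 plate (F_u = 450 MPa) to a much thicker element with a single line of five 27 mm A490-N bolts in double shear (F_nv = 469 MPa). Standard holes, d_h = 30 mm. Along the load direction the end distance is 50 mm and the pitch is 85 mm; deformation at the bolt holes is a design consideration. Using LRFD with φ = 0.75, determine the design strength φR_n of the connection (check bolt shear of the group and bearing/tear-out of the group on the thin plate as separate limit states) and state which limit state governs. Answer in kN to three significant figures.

813 kN (bearing governs)

Bolt shear: A_b = π·27²/4 = 572.6 mm²; R_n = 469 × 572.6 × 5 × 2 / 1000 = 2685 kN → 0.75 × 2685 = 2010 kN.
Bearing (1.2 l_c t F_u ≤ 2.4 d t F_u): upper limit = 2.4·27·8·450 / 1000 = 233.3 kN.
  Edge l_c = 50 − 30/2 = 35 → r_n = 151.2 kN; interior l_c = 85 − 30 = 55 → r_n = 233.3 kN.
  R_n,bearing = 1·151.2 + 4·233.3 = 1084 kN → 0.75 × 1084 = 813 kN.
Bearing governs: 813 kN.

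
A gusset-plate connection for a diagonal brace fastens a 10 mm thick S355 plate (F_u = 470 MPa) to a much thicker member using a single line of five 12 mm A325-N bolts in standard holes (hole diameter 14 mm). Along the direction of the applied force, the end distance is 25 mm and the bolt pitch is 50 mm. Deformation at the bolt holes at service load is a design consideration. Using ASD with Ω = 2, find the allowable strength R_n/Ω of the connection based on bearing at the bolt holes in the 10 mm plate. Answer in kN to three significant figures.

321 kN

Per bolt r_n = 1.2 l_c t F_u ≤ 2.4 d t F_u; upper limit = 2.4 × 12 × 10 × 470 / 1000 = 135.4 kN.
Edge bolt: l_c = 25 − 14/2 = 18 mm → 1.2 × 18 × 10 × 470 / 1000 = 101.5 → r_n = 101.5 kN.
Interior bolts: l_c = 50 − 14 = 36 mm → 1.2 × 36 × 10 × 470 / 1000 = 203 → r_n = 135.4 kN.
R_n = 1 × 101.5 + 4 × 135.4 = 643 kN.
Allowable strength R_n/Ω = 643 / 2 = 321 kN.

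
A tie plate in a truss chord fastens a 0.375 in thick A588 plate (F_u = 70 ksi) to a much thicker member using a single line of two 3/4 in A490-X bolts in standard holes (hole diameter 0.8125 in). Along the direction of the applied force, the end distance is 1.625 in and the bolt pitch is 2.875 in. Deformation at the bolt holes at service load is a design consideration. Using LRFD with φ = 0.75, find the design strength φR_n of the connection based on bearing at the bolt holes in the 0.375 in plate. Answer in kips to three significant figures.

Per bolt r_n = 1.2 l_c t F_u ≤ 2.4 d t F_u; upper limit = 2.4 × 0.75 × 0.375 × 70 = 47.25 kips.
Edge bolt: l_c = 1.625 − 0.8125/2 = 1.219 in → 1.2 × 1.219 × 0.375 × 70 = 38.39 → r_n = 38.39 kips.
Interior bolts: l_c = 2.875 − 0.8125 = 2.062 in → 1.2 × 2.062 × 0.375 × 70 = 64.97 → r_n = 47.25 kips.
R_n = 1 × 38.39 + 1 × 47.25 = 85.64 kips.
Design strength φR_n = 0.75 × 85.64 = 64.2 kips.

64.2 kips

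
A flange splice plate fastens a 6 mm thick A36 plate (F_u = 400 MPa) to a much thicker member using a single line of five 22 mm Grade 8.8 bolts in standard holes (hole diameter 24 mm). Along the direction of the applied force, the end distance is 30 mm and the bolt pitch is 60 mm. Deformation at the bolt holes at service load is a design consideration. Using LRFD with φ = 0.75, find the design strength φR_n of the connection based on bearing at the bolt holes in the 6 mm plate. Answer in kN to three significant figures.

350 kN

Per bolt r_n = 1.2 l_c t F_u ≤ 2.4 d t F_u; upper limit = 2.4 × 22 × 6 × 400 / 1000 = 126.7 kN.
Edge bolt: l_c = 30 − 24/2 = 18 mm → 1.2 × 18 × 6 × 400 / 1000 = 51.84 → r_n = 51.84 kN.
Interior bolts: l_c = 60 − 24 = 36 mm → 1.2 × 36 × 6 × 400 / 1000 = 103.7 → r_n = 103.7 kN.
R_n = 1 × 51.84 + 4 × 103.7 = 466.6 kN.
Design strength φR_n = 0.75 × 466.6 = 350 kN.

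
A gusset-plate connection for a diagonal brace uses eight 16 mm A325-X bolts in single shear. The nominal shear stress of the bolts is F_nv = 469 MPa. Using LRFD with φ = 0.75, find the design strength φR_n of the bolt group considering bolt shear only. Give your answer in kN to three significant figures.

A_b = π × 16² / 4 = 201.1 mm².
R_n = F_nv · A_b · n · n_s = 469 × 201.1 × 8 × 1 / 1000 = 754.4 kN.
Design strength φR_n = 0.75 × 754.4 = 566 kN.

566 kN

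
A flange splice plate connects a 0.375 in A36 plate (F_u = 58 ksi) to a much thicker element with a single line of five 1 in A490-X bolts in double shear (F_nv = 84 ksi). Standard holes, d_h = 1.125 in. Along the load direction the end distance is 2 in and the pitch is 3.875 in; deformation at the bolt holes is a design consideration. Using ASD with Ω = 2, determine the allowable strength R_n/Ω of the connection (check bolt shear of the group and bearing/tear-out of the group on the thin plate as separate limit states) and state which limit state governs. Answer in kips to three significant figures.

123 kips (bearing governs)

Bolt shear: A_b = π·1²/4 = 0.7854 in²; R_n = 84 × 0.7854 × 5 × 2 = 659.7 kips → 659.7 / 2 = 330 kips.
Bearing (1.2 l_c t F_u ≤ 2.4 d t F_u): upper limit = 2.4·1·0.375·58 = 52.2 kips.
  Edge l_c = 2 − 1.125/2 = 1.438 → r_n = 37.52 kips; interior l_c = 3.875 − 1.125 = 2.75 → r_n = 52.2 kips.
  R_n,bearing = 1·37.52 + 4·52.2 = 246.3 kips → 246.3 / 2 = 123 kips.
Bearing governs: 123 kips.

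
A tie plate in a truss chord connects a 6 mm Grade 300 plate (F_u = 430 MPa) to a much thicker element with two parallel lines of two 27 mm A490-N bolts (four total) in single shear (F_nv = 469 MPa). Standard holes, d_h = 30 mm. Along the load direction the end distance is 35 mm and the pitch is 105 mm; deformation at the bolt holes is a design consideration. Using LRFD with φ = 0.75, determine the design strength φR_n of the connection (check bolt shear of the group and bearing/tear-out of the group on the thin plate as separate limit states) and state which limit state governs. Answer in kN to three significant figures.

Bolt shear: A_b = π·27²/4 = 572.6 mm²; R_n = 469 × 572.6 × 4 × 1 / 1000 = 1074 kN → 0.75 × 1074 = 806 kN.
Bearing (1.2 l_c t F_u ≤ 2.4 d t F_u): upper limit = 2.4·27·6·430 / 1000 = 167.2 kN.
  Edge l_c = 35 − 30/2 = 20 → r_n = 61.92 kN; interior l_c = 105 − 30 = 75 → r_n = 167.2 kN.
  R_n,bearing = 2·61.92 + 2·167.2 = 458.2 kN → 0.75 × 458.2 = 344 kN.
Bearing governs: 344 kN.

344 kN (bearing governs)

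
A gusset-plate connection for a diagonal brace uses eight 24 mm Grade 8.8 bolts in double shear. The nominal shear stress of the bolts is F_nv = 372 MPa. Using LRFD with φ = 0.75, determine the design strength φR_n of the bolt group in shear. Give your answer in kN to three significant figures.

2020 kN

A_b = π × 24² / 4 = 452.4 mm².
R_n = F_nv · A_b · n · n_s = 372 × 452.4 × 8 × 2 / 1000 = 2693 kN.
Design strength φR_n = 0.75 × 2693 = 2020 kN.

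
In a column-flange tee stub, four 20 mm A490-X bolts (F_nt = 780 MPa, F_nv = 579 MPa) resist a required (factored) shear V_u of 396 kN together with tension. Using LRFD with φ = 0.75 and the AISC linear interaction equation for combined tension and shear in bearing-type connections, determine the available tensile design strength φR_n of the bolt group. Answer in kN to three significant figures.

422 kN

A_b = π·20²/4 = 314.2 mm²; f_rv = 396 × 1000 / (4 × 314.2) = 315.1 MPa.
F'_nt = 1.3 F_nt − (F_nt / φF_nv) f_rv = 1.3·780 − (780/(0.75·579))·315.1 = 448 MPa, capped at F_nt → F'_nt = 448 MPa.
R_n = F'_nt · A_b · n = 448 × 314.2 × 4 / 1000 = 562.9 kN.
Design strength φR_n = 0.75 × 562.9 = 422 kN.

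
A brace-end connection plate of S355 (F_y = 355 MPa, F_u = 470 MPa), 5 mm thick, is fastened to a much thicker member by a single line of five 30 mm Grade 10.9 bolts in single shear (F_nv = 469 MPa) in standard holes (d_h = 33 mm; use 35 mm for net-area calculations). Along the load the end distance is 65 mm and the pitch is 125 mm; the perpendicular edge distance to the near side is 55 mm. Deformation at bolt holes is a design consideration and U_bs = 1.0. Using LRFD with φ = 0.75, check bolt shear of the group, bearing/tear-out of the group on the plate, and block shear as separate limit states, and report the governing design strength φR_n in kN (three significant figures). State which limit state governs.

497 kN (block shear governs)

Bolt shear: A_b = π·30²/4 = 706.9 mm²; R_n = 469 × 706.9 × 5 × 1 / 1000 = 1658 kN → 0.75 × 1658 = 1240 kN.
Bearing: edge l_c = 48.5, r_n = 136.8 kN; interior l_c = 92, r_n = 169.2 kN; R_n = 136.8 + 4·169.2 = 813.6 kN → 610 kN.
Block shear: A_gv = 2825, A_nv = 2038, A_nt = 187.5 mm²; R_n = min(0.6F_uA_nv, 0.6F_yA_gv) + U_bs·F_u·A_nt = 662.7 kN → 497 kN.
Block shear governs: 497 kN.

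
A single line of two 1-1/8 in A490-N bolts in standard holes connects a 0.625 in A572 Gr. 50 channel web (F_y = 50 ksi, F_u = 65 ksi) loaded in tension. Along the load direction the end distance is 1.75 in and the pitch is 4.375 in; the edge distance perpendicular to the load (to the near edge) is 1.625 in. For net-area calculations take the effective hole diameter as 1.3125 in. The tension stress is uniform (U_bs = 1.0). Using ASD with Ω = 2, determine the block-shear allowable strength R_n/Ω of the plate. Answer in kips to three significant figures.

Shear plane L_v = 1.75 + 1·4.375 = 6.125 in; A_gv = 6.125 × 0.625 = 3.828 in².
A_nv = (6.125 − 1.5·1.3125) × 0.625 = 2.598 in².
A_nt = (1.625 − 0.5·1.3125) × 0.625 = 0.6055 in².
0.6 F_u A_nv = 101.3 kips; 0.6 F_y A_gv = 114.8 kips → shear rupture governs the shear term.
R_n = 101.3 + 1.0 × 65 × 0.6055 = 140.7 kips.
Allowable strength R_n/Ω = 140.7 / 2 = 70.3 kips.

70.3 kips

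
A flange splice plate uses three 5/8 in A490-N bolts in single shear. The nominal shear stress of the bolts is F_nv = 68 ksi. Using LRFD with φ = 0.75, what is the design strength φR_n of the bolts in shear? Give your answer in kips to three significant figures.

A_b = π × 0.625² / 4 = 0.3068 in².
R_n = F_nv · A_b · n · n_s = 68 × 0.3068 × 3 × 1 = 62.59 kips.
Design strength φR_n = 0.75 × 62.59 = 46.9 kips.

46.9 kips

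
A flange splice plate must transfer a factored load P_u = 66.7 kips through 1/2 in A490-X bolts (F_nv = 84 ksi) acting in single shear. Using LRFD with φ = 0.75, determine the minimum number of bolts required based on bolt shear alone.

A_b = π·0.5²/4 = 0.1963 in².
Per-bolt design strength φR_n = 0.75 × 84 × 0.1963 × 1 = 12.37 kips.
n ≥ 66.7 / 12.37 = 5.392 → use 6 bolts.

6 bolts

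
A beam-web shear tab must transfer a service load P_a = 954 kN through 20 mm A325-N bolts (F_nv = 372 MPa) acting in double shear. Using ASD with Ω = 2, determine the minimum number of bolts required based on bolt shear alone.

9 bolts

A_b = π·20²/4 = 314.2 mm².
Per-bolt allowable strength R_n/Ω = 372 × 314.2 × 2 / 1000 / 2 = 116.9 kN.
n ≥ 954 / 116.9 = 8.163 → use 9 bolts.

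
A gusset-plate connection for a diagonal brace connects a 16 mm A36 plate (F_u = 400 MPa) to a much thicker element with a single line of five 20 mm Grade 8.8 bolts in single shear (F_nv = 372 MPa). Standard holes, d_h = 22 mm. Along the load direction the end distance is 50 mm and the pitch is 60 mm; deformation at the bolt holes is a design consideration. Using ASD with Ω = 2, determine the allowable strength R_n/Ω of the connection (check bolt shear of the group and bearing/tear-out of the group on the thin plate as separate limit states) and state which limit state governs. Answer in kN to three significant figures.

Bolt shear: A_b = π·20²/4 = 314.2 mm²; R_n = 372 × 314.2 × 5 × 1 / 1000 = 584.3 kN → 584.3 / 2 = 292 kN.
Bearing (1.2 l_c t F_u ≤ 2.4 d t F_u): upper limit = 2.4·20·16·400 / 1000 = 307.2 kN.
  Edge l_c = 50 − 22/2 = 39 → r_n = 299.5 kN; interior l_c = 60 − 22 = 38 → r_n = 291.8 kN.
  R_n,bearing = 1·299.5 + 4·291.8 = 1467 kN → 1467 / 2 = 733 kN.
Bolt shear governs: 292 kN.

292 kN (bolt shear governs)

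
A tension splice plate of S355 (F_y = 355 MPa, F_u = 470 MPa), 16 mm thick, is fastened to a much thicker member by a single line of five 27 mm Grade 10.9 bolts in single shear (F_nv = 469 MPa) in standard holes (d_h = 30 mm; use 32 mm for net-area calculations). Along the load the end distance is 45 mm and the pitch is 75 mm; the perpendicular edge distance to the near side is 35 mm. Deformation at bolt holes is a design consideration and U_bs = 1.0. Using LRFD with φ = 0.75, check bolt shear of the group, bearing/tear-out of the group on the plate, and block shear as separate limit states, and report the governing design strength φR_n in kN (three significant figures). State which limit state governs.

Bolt shear: A_b = π·27²/4 = 572.6 mm²; R_n = 469 × 572.6 × 5 × 1 / 1000 = 1343 kN → 0.75 × 1343 = 1010 kN.
Bearing: edge l_c = 30, r_n = 270.7 kN; interior l_c = 45, r_n = 406.1 kN; R_n = 270.7 + 4·406.1 = 1895 kN → 1420 kN.
Block shear: A_gv = 5520, A_nv = 3216, A_nt = 304 mm²; R_n = min(0.6F_uA_nv, 0.6F_yA_gv) + U_bs·F_u·A_nt = 1050 kN → 787 kN.
Block shear governs: 787 kN.

787 kN (block shear governs)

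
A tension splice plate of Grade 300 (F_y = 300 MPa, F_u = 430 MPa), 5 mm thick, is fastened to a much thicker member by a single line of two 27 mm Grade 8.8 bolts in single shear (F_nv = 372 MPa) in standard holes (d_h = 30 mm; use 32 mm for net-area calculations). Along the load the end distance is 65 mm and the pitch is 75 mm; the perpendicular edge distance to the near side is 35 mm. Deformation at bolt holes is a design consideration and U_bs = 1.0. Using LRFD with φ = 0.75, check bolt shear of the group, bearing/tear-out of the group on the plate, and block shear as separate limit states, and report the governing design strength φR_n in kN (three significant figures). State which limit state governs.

Bolt shear: A_b = π·27²/4 = 572.6 mm²; R_n = 372 × 572.6 × 2 × 1 / 1000 = 426 kN → 0.75 × 426 = 319 kN.
Bearing: edge l_c = 50, r_n = 129 kN; interior l_c = 45, r_n = 116.1 kN; R_n = 129 + 1·116.1 = 245.1 kN → 184 kN.
Block shear: A_gv = 700, A_nv = 460, A_nt = 95 mm²; R_n = min(0.6F_uA_nv, 0.6F_yA_gv) + U_bs·F_u·A_nt = 159.5 kN → 120 kN.
Block shear governs: 120 kN.

120 kN (block shear governs)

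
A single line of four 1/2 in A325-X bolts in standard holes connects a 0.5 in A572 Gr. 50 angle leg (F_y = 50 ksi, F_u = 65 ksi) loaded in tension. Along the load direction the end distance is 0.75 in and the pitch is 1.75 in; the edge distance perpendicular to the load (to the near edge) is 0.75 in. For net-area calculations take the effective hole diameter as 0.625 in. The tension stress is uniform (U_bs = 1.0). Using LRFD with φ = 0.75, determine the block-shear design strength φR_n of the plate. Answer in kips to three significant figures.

Shear plane L_v = 0.75 + 3·1.75 = 6 in; A_gv = 6 × 0.5 = 3 in².
A_nv = (6 − 3.5·0.625) × 0.5 = 1.906 in².
A_nt = (0.75 − 0.5·0.625) × 0.5 = 0.2188 in².
0.6 F_u A_nv = 74.34 kips; 0.6 F_y A_gv = 90 kips → shear rupture governs the shear term.
R_n = 74.34 + 1.0 × 65 × 0.2188 = 88.56 kips.
Design strength φR_n = 0.75 × 88.56 = 66.4 kips.

66.4 kips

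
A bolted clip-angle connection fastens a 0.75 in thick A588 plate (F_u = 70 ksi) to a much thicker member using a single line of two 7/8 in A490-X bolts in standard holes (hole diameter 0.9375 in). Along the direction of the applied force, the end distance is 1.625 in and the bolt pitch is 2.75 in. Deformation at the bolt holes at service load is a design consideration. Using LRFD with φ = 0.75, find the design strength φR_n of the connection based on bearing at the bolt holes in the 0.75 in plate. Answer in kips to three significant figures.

Per bolt r_n = 1.2 l_c t F_u ≤ 2.4 d t F_u; upper limit = 2.4 × 0.875 × 0.75 × 70 = 110.3 kips.
Edge bolt: l_c = 1.625 − 0.9375/2 = 1.156 in → 1.2 × 1.156 × 0.75 × 70 = 72.84 → r_n = 72.84 kips.
Interior bolts: l_c = 2.75 − 0.9375 = 1.812 in → 1.2 × 1.812 × 0.75 × 70 = 114.2 → r_n = 110.3 kips.
R_n = 1 × 72.84 + 1 × 110.3 = 183.1 kips.
Design strength φR_n = 0.75 × 183.1 = 137 kips.

137 kips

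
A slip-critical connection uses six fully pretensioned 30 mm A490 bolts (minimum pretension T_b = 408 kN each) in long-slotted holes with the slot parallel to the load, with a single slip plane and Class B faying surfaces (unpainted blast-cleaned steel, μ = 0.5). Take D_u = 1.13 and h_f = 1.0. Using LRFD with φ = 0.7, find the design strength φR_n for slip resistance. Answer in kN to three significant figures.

R_n = μ · D_u · h_f · T_b · n_s · n_b = 0.5 × 1.13 × 1.0 × 408 × 1 × 6 = 1383 kN.
Design strength φR_n = 0.7 × 1383 = 968 kN.

968 kN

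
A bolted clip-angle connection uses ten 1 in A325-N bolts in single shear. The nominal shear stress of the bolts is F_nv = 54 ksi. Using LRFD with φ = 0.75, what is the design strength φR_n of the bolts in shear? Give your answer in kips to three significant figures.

A_b = π × 1² / 4 = 0.7854 in².
R_n = F_nv · A_b · n · n_s = 54 × 0.7854 × 10 × 1 = 424.1 kips.
Design strength φR_n = 0.75 × 424.1 = 318 kips.

318 kips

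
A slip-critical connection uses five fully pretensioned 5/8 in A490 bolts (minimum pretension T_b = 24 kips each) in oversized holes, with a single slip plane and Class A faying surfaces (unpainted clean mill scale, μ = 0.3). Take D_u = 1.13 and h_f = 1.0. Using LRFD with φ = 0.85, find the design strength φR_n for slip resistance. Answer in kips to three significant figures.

34.6 kips

R_n = μ · D_u · h_f · T_b · n_s · n_b = 0.3 × 1.13 × 1.0 × 24 × 1 × 5 = 40.68 kips.
Design strength φR_n = 0.85 × 40.68 = 34.6 kips.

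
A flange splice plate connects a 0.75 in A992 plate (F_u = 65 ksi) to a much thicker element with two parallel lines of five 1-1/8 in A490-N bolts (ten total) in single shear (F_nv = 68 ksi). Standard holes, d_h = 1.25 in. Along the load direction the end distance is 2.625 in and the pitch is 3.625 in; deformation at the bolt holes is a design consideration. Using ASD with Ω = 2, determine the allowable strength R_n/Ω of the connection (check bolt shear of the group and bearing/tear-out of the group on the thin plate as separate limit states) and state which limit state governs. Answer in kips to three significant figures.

338 kips (bolt shear governs)

Bolt shear: A_b = π·1.125²/4 = 0.994 in²; R_n = 68 × 0.994 × 10 × 1 = 675.9 kips → 675.9 / 2 = 338 kips.
Bearing (1.2 l_c t F_u ≤ 2.4 d t F_u): upper limit = 2.4·1.125·0.75·65 = 131.6 kips.
  Edge l_c = 2.625 − 1.25/2 = 2 → r_n = 117 kips; interior l_c = 3.625 − 1.25 = 2.375 → r_n = 131.6 kips.
  R_n,bearing = 2·117 + 8·131.6 = 1287 kips → 1287 / 2 = 644 kips.
Bolt shear governs: 338 kips.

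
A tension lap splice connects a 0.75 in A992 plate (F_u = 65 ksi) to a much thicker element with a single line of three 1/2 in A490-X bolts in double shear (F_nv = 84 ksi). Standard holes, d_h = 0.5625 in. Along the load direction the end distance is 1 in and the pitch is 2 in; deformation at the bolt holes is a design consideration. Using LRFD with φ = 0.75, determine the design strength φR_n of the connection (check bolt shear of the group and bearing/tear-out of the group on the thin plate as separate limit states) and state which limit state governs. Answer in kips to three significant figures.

74.2 kips (bolt shear governs)

Bolt shear: A_b = π·0.5²/4 = 0.1963 in²; R_n = 84 × 0.1963 × 3 × 2 = 98.96 kips → 0.75 × 98.96 = 74.2 kips.
Bearing (1.2 l_c t F_u ≤ 2.4 d t F_u): upper limit = 2.4·0.5·0.75·65 = 58.5 kips.
  Edge l_c = 1 − 0.5625/2 = 0.7188 → r_n = 42.05 kips; interior l_c = 2 − 0.5625 = 1.438 → r_n = 58.5 kips.
  R_n,bearing = 1·42.05 + 2·58.5 = 159 kips → 0.75 × 159 = 119 kips.
Bolt shear governs: 74.2 kips.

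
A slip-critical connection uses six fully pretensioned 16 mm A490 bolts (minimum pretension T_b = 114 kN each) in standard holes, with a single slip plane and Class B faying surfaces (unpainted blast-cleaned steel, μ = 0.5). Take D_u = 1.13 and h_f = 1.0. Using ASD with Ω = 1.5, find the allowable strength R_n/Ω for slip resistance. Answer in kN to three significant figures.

R_n = μ · D_u · h_f · T_b · n_s · n_b = 0.5 × 1.13 × 1.0 × 114 × 1 × 6 = 386.5 kN.
Allowable strength R_n/Ω = 386.5 / 1.5 = 258 kN.

258 kN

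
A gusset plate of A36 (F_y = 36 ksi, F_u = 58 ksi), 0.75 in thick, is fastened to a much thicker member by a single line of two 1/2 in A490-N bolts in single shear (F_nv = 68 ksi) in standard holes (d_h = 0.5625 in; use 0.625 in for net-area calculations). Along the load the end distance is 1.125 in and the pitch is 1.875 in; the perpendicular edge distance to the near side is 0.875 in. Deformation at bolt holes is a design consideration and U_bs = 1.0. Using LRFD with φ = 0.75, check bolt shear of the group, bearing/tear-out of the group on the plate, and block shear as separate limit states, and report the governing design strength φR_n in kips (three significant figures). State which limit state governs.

20 kips (bolt shear governs)

Bolt shear: A_b = π·0.5²/4 = 0.1963 in²; R_n = 68 × 0.1963 × 2 × 1 = 26.7 kips → 0.75 × 26.7 = 20 kips.
Bearing: edge l_c = 0.8438, r_n = 44.04 kips; interior l_c = 1.312, r_n = 52.2 kips; R_n = 44.04 + 1·52.2 = 96.24 kips → 72.2 kips.
Block shear: A_gv = 2.25, A_nv = 1.547, A_nt = 0.4219 in²; R_n = min(0.6F_uA_nv, 0.6F_yA_gv) + U_bs·F_u·A_nt = 73.07 kips → 54.8 kips.
Bolt shear governs: 20 kips.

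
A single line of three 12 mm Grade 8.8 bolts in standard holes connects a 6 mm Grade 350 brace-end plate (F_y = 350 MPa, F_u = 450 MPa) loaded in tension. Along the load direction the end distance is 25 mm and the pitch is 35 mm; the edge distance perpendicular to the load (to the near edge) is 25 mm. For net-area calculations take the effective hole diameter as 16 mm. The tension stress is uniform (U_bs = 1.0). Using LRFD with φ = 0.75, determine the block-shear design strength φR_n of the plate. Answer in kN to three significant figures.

Shear plane L_v = 25 + 2·35 = 95 mm; A_gv = 95 × 6 = 570 mm².
A_nv = (95 − 2.5·16) × 6 = 330 mm².
A_nt = (25 − 0.5·16) × 6 = 102 mm².
0.6 F_u A_nv = 89.1 kN; 0.6 F_y A_gv = 119.7 kN → shear rupture governs the shear term.
R_n = 89.1 + 1.0 × 450 × 102 / 1000 = 135 kN.
Design strength φR_n = 0.75 × 135 = 101 kN.

101 kN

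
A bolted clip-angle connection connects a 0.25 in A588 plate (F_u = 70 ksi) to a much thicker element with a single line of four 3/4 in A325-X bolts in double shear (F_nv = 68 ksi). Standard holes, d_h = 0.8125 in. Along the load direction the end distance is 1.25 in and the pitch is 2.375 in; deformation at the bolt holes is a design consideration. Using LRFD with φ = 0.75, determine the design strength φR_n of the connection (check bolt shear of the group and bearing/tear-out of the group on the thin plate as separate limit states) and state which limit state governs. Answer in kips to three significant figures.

84.2 kips (bearing governs)

Bolt shear: A_b = π·0.75²/4 = 0.4418 in²; R_n = 68 × 0.4418 × 4 × 2 = 240.3 kips → 0.75 × 240.3 = 180 kips.
Bearing (1.2 l_c t F_u ≤ 2.4 d t F_u): upper limit = 2.4·0.75·0.25·70 = 31.5 kips.
  Edge l_c = 1.25 − 0.8125/2 = 0.8438 → r_n = 17.72 kips; interior l_c = 2.375 − 0.8125 = 1.562 → r_n = 31.5 kips.
  R_n,bearing = 1·17.72 + 3·31.5 = 112.2 kips → 0.75 × 112.2 = 84.2 kips.
Bearing governs: 84.2 kips.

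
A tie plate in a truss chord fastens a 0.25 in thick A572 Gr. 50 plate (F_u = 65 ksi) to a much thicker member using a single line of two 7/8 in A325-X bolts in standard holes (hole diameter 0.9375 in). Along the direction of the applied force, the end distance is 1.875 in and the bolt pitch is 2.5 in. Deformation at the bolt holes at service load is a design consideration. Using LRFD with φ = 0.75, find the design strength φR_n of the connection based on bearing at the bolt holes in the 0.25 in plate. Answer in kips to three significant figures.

Per bolt r_n = 1.2 l_c t F_u ≤ 2.4 d t F_u; upper limit = 2.4 × 0.875 × 0.25 × 65 = 34.12 kips.
Edge bolt: l_c = 1.875 − 0.9375/2 = 1.406 in → 1.2 × 1.406 × 0.25 × 65 = 27.42 → r_n = 27.42 kips.
Interior bolts: l_c = 2.5 − 0.9375 = 1.562 in → 1.2 × 1.562 × 0.25 × 65 = 30.47 → r_n = 30.47 kips.
R_n = 1 × 27.42 + 1 × 30.47 = 57.89 kips.
Design strength φR_n = 0.75 × 57.89 = 43.4 kips.

43.4 kips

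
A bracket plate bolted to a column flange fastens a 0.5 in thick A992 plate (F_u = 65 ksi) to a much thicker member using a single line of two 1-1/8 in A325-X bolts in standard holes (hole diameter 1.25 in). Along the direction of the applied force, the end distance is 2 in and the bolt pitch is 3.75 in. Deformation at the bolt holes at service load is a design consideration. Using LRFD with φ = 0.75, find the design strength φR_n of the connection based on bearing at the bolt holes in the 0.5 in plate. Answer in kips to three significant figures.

Per bolt r_n = 1.2 l_c t F_u ≤ 2.4 d t F_u; upper limit = 2.4 × 1.125 × 0.5 × 65 = 87.75 kips.
Edge bolt: l_c = 2 − 1.25/2 = 1.375 in → 1.2 × 1.375 × 0.5 × 65 = 53.62 → r_n = 53.62 kips.
Interior bolts: l_c = 3.75 − 1.25 = 2.5 in → 1.2 × 2.5 × 0.5 × 65 = 97.5 → r_n = 87.75 kips.
R_n = 1 × 53.62 + 1 × 87.75 = 141.4 kips.
Design strength φR_n = 0.75 × 141.4 = 106 kips.

106 kips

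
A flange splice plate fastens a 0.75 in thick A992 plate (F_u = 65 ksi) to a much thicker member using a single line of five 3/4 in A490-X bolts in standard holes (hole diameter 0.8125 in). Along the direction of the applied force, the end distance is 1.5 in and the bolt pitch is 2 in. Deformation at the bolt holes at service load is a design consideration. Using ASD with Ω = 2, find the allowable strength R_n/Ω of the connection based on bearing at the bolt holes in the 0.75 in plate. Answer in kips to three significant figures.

171 kips

Per bolt r_n = 1.2 l_c t F_u ≤ 2.4 d t F_u; upper limit = 2.4 × 0.75 × 0.75 × 65 = 87.75 kips.
Edge bolt: l_c = 1.5 − 0.8125/2 = 1.094 in → 1.2 × 1.094 × 0.75 × 65 = 63.98 → r_n = 63.98 kips.
Interior bolts: l_c = 2 − 0.8125 = 1.188 in → 1.2 × 1.188 × 0.75 × 65 = 69.47 → r_n = 69.47 kips.
R_n = 1 × 63.98 + 4 × 69.47 = 341.9 kips.
Allowable strength R_n/Ω = 341.9 / 2 = 171 kips.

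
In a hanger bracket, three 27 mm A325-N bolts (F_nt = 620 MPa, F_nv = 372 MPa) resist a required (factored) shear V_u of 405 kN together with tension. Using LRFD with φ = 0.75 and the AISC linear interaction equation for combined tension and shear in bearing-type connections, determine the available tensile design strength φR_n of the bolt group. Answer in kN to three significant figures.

A_b = π·27²/4 = 572.6 mm²; f_rv = 405 × 1000 / (3 × 572.6) = 235.8 MPa.
F'_nt = 1.3 F_nt − (F_nt / φF_nv) f_rv = 1.3·620 − (620/(0.75·372))·235.8 = 282 MPa, capped at F_nt → F'_nt = 282 MPa.
R_n = F'_nt · A_b · n = 282 × 572.6 × 3 / 1000 = 484.4 kN.
Design strength φR_n = 0.75 × 484.4 = 363 kN.

363 kN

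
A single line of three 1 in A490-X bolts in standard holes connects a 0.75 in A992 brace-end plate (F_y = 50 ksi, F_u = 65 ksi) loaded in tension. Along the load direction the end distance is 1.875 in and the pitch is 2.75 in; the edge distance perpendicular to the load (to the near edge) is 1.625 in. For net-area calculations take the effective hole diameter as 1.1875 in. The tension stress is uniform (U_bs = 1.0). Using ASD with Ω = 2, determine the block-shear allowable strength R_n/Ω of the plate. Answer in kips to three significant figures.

Shear plane L_v = 1.875 + 2·2.75 = 7.375 in; A_gv = 7.375 × 0.75 = 5.531 in².
A_nv = (7.375 − 2.5·1.1875) × 0.75 = 3.305 in².
A_nt = (1.625 − 0.5·1.1875) × 0.75 = 0.7734 in².
0.6 F_u A_nv = 128.9 kips; 0.6 F_y A_gv = 165.9 kips → shear rupture governs the shear term.
R_n = 128.9 + 1.0 × 65 × 0.7734 = 179.2 kips.
Allowable strength R_n/Ω = 179.2 / 2 = 89.6 kips.

89.6 kips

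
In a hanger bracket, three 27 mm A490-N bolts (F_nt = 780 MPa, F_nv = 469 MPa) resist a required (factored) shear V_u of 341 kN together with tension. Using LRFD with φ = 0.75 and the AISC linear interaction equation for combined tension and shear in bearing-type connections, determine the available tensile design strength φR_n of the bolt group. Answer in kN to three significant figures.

A_b = π·27²/4 = 572.6 mm²; f_rv = 341 × 1000 / (3 × 572.6) = 198.5 MPa.
F'_nt = 1.3 F_nt − (F_nt / φF_nv) f_rv = 1.3·780 − (780/(0.75·469))·198.5 = 573.8 MPa, capped at F_nt → F'_nt = 573.8 MPa.
R_n = F'_nt · A_b · n = 573.8 × 572.6 × 3 / 1000 = 985.6 kN.
Design strength φR_n = 0.75 × 985.6 = 739 kN.

739 kN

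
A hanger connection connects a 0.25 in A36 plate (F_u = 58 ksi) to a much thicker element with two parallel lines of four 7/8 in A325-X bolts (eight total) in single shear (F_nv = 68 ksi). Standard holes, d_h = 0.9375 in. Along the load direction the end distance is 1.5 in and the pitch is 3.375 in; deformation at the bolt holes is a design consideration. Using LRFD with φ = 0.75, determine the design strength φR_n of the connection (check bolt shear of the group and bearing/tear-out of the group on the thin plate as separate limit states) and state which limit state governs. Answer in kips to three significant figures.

164 kips (bearing governs)

Bolt shear: A_b = π·0.875²/4 = 0.6013 in²; R_n = 68 × 0.6013 × 8 × 1 = 327.1 kips → 0.75 × 327.1 = 245 kips.
Bearing (1.2 l_c t F_u ≤ 2.4 d t F_u): upper limit = 2.4·0.875·0.25·58 = 30.45 kips.
  Edge l_c = 1.5 − 0.9375/2 = 1.031 → r_n = 17.94 kips; interior l_c = 3.375 − 0.9375 = 2.438 → r_n = 30.45 kips.
  R_n,bearing = 2·17.94 + 6·30.45 = 218.6 kips → 0.75 × 218.6 = 164 kips.
Bearing governs: 164 kips.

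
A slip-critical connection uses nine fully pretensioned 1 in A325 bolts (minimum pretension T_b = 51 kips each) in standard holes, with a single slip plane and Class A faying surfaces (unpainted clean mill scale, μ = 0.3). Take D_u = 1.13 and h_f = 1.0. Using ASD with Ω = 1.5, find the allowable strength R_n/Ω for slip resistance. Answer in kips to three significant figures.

104 kips

R_n = μ · D_u · h_f · T_b · n_s · n_b = 0.3 × 1.13 × 1.0 × 51 × 1 × 9 = 155.6 kips.
Allowable strength R_n/Ω = 155.6 / 1.5 = 104 kips.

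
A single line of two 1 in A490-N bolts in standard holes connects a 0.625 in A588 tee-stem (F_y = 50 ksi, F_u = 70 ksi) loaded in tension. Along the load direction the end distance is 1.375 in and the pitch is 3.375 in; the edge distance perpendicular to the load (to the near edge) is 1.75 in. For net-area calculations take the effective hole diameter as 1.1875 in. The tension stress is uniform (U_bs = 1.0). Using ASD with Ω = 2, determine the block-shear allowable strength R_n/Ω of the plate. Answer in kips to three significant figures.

Shear plane L_v = 1.375 + 1·3.375 = 4.75 in; A_gv = 4.75 × 0.625 = 2.969 in².
A_nv = (4.75 − 1.5·1.1875) × 0.625 = 1.855 in².
A_nt = (1.75 − 0.5·1.1875) × 0.625 = 0.7227 in².
0.6 F_u A_nv = 77.93 kips; 0.6 F_y A_gv = 89.06 kips → shear rupture governs the shear term.
R_n = 77.93 + 1.0 × 70 × 0.7227 = 128.5 kips.
Allowable strength R_n/Ω = 128.5 / 2 = 64.3 kips.

64.3 kips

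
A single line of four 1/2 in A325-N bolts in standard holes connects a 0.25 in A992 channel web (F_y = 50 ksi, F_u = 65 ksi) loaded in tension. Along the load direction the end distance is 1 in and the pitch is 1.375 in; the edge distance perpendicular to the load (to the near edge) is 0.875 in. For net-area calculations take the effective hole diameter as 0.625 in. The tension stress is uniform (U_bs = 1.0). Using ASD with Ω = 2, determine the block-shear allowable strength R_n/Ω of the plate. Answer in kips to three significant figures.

Shear plane L_v = 1 + 3·1.375 = 5.125 in; A_gv = 5.125 × 0.25 = 1.281 in².
A_nv = (5.125 − 3.5·0.625) × 0.25 = 0.7344 in².
A_nt = (0.875 − 0.5·0.625) × 0.25 = 0.1406 in².
0.6 F_u A_nv = 28.64 kips; 0.6 F_y A_gv = 38.44 kips → shear rupture governs the shear term.
R_n = 28.64 + 1.0 × 65 × 0.1406 = 37.78 kips.
Allowable strength R_n/Ω = 37.78 / 2 = 18.9 kips.

18.9 kips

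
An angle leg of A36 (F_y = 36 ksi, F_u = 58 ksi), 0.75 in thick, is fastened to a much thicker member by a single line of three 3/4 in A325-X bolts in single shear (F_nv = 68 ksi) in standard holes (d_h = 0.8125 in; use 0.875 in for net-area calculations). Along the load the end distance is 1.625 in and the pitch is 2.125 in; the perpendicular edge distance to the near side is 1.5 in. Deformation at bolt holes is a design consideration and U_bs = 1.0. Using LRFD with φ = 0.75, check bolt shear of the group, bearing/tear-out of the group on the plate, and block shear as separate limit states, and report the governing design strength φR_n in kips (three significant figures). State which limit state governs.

Bolt shear: A_b = π·0.75²/4 = 0.4418 in²; R_n = 68 × 0.4418 × 3 × 1 = 90.12 kips → 0.75 × 90.12 = 67.6 kips.
Bearing: edge l_c = 1.219, r_n = 63.62 kips; interior l_c = 1.312, r_n = 68.51 kips; R_n = 63.62 + 2·68.51 = 200.6 kips → 150 kips.
Block shear: A_gv = 4.406, A_nv = 2.766, A_nt = 0.7969 in²; R_n = min(0.6F_uA_nv, 0.6F_yA_gv) + U_bs·F_u·A_nt = 141.4 kips → 106 kips.
Bolt shear governs: 67.6 kips.

67.6 kips (bolt shear governs)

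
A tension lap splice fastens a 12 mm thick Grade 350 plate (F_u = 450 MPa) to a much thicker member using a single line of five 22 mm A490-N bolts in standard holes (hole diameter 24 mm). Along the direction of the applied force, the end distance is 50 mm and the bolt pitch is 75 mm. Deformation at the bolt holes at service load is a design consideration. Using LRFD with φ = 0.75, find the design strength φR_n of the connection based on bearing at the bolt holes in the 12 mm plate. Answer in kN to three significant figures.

1040 kN

Per bolt r_n = 1.2 l_c t F_u ≤ 2.4 d t F_u; upper limit = 2.4 × 22 × 12 × 450 / 1000 = 285.1 kN.
Edge bolt: l_c = 50 − 24/2 = 38 mm → 1.2 × 38 × 12 × 450 / 1000 = 246.2 → r_n = 246.2 kN.
Interior bolts: l_c = 75 − 24 = 51 mm → 1.2 × 51 × 12 × 450 / 1000 = 330.5 → r_n = 285.1 kN.
R_n = 1 × 246.2 + 4 × 285.1 = 1387 kN.
Design strength φR_n = 0.75 × 1387 = 1040 kN.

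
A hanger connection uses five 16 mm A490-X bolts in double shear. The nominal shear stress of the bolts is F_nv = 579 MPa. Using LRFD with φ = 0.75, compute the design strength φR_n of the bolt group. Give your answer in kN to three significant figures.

A_b = π × 16² / 4 = 201.1 mm².
R_n = F_nv · A_b · n · n_s = 579 × 201.1 × 5 × 2 / 1000 = 1164 kN.
Design strength φR_n = 0.75 × 1164 = 873 kN.

873 kN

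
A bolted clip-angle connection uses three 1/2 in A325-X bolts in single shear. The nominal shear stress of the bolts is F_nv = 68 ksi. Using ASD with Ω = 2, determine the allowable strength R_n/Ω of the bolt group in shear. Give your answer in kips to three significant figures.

A_b = π × 0.5² / 4 = 0.1963 in².
R_n = F_nv · A_b · n · n_s = 68 × 0.1963 × 3 × 1 = 40.06 kips.
Allowable strength R_n/Ω = 40.06 / 2 = 20 kips.

20 kips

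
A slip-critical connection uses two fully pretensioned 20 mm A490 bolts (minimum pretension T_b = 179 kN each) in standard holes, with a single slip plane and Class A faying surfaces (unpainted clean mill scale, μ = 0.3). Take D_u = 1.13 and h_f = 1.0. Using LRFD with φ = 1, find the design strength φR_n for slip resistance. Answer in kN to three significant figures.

R_n = μ · D_u · h_f · T_b · n_s · n_b = 0.3 × 1.13 × 1.0 × 179 × 1 × 2 = 121.4 kN.
Design strength φR_n = 1 × 121.4 = 121 kN.

121 kN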